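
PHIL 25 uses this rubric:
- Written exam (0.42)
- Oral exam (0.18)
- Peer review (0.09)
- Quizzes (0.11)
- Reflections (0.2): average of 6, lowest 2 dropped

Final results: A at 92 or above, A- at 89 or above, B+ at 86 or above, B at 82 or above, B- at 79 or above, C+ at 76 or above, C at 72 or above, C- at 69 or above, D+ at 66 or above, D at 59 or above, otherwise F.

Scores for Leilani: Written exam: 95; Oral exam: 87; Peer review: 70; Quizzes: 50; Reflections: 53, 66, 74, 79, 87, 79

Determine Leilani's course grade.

Reflections: drop 53, 66 → average of remaining 4 = 319/4 = 79.75
Weighted total:
  Written exam 95 × 0.42 = 39.9
  Oral exam 87 × 0.18 = 15.66
  Peer review 70 × 0.09 = 6.3
  Quizzes 50 × 0.11 = 5.5
  Reflections 79.75 × 0.2 = 15.95
Sum = 83.31
83.31 is ≥ 82 and < 86 → B

B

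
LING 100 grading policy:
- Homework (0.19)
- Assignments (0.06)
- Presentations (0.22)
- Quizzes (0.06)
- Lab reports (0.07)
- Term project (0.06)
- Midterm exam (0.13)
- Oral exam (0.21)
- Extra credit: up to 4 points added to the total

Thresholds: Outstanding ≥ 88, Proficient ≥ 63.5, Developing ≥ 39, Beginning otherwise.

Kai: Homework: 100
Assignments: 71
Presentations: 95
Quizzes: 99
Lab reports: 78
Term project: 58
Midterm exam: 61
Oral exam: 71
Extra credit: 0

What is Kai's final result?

Proficient

Weighted total:
  Homework 100 × 0.19 = 19
  Assignments 71 × 0.06 = 4.26
  Presentations 95 × 0.22 = 20.9
  Quizzes 99 × 0.06 = 5.94
  Lab reports 78 × 0.07 = 5.46
  Term project 58 × 0.06 = 3.48
  Midterm exam 61 × 0.13 = 7.93
  Oral exam 71 × 0.21 = 14.91
Sum = 81.88
Extra credit: 81.88 + 0 = 81.88
81.88 is ≥ 63.5 and < 88 → Proficient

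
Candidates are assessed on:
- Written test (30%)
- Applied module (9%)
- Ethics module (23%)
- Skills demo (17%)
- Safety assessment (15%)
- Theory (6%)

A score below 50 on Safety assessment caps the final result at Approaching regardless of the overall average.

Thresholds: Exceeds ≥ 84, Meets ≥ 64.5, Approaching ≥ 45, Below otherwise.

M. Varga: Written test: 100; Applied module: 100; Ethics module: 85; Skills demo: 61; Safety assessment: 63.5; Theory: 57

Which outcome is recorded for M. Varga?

Meets

Safety assessment score 63.5 ≥ 50: minimum met.
Weighted total:
  Written test 100 × 0.3 = 30
  Applied module 100 × 0.09 = 9
  Ethics module 85 × 0.23 = 19.55
  Skills demo 61 × 0.17 = 10.37
  Safety assessment 63.5 × 0.15 = 9.525
  Theory 57 × 0.06 = 3.42
Sum = 81.865
81.865 is ≥ 64.5 and < 84 → Meets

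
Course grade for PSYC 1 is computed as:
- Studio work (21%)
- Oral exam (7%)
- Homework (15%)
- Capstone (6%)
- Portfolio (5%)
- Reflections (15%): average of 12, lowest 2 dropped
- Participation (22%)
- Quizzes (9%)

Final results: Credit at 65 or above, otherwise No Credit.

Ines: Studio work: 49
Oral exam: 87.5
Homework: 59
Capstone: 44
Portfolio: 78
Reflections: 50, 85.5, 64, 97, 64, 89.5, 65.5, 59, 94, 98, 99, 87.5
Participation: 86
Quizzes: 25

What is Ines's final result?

Reflections: drop 50, 59 → average of remaining 10 = 844/10 = 84.4
Weighted total:
  Studio work 49 × 0.21 = 10.29
  Oral exam 87.5 × 0.07 = 6.125
  Homework 59 × 0.15 = 8.85
  Capstone 44 × 0.06 = 2.64
  Portfolio 78 × 0.05 = 3.9
  Reflections 84.4 × 0.15 = 12.66
  Participation 86 × 0.22 = 18.92
  Quizzes 25 × 0.09 = 2.25
Sum = 65.635
65.635 ≥ 65 → Credit

Credit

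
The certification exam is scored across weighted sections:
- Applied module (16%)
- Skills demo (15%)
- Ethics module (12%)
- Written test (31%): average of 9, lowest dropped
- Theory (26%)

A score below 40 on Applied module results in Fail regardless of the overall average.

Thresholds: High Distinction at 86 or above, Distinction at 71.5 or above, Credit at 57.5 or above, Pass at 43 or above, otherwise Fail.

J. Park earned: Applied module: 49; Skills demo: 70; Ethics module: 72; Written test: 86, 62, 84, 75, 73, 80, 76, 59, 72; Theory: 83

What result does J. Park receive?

Distinction

Written test: drop 59 → average of remaining 8 = 608/8 = 76
Applied module score 49 ≥ 40: minimum met.
Weighted total:
  Applied module 49 × 0.16 = 7.84
  Skills demo 70 × 0.15 = 10.5
  Ethics module 72 × 0.12 = 8.64
  Written test 76 × 0.31 = 23.56
  Theory 83 × 0.26 = 21.58
Sum = 72.12
72.12 is ≥ 71.5 and < 86 → Distinction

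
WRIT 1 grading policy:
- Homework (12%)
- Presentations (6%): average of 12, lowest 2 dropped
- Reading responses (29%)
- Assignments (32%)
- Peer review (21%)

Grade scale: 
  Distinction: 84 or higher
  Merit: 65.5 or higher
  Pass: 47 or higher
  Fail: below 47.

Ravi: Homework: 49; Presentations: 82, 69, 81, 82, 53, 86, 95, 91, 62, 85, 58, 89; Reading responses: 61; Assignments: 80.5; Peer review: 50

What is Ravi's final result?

Pass

Presentations: drop 53, 58 → average of remaining 10 = 822/10 = 82.2
Weighted total:
  Homework 49 × 0.12 = 5.88
  Presentations 82.2 × 0.06 = 4.932
  Reading responses 61 × 0.29 = 17.69
  Assignments 80.5 × 0.32 = 25.76
  Peer review 50 × 0.21 = 10.5
Sum = 64.762
64.762 is ≥ 47 and < 65.5 → Pass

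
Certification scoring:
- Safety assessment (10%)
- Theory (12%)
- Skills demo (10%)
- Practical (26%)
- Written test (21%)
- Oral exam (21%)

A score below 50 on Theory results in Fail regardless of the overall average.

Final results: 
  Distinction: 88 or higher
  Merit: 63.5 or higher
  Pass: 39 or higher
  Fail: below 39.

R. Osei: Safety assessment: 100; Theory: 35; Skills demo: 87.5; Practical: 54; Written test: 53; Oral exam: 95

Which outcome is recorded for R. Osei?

Fail

Theory score 35 < 50: minimum not met.
Weighted total:
  Safety assessment 100 × 0.1 = 10
  Theory 35 × 0.12 = 4.2
  Skills demo 87.5 × 0.1 = 8.75
  Practical 54 × 0.26 = 14.04
  Written test 53 × 0.21 = 11.13
  Oral exam 95 × 0.21 = 19.95
Sum = 68.07
Because the Theory minimum was not met, the result is Fail.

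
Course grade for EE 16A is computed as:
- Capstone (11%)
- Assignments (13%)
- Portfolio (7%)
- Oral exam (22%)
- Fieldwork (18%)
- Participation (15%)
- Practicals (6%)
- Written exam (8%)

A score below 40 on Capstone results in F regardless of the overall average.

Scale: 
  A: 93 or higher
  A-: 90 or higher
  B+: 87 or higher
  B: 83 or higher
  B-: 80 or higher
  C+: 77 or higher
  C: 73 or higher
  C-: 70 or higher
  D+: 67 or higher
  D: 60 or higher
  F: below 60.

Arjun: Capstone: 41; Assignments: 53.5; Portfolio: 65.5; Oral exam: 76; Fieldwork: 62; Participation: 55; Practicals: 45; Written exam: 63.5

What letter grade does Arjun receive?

F

Capstone score 41 ≥ 40: minimum met.
Weighted total:
  Capstone 41 × 0.11 = 4.51
  Assignments 53.5 × 0.13 = 6.955
  Portfolio 65.5 × 0.07 = 4.585
  Oral exam 76 × 0.22 = 16.72
  Fieldwork 62 × 0.18 = 11.16
  Participation 55 × 0.15 = 8.25
  Practicals 45 × 0.06 = 2.7
  Written exam 63.5 × 0.08 = 5.08
Sum = 59.96
59.96 < 60 → F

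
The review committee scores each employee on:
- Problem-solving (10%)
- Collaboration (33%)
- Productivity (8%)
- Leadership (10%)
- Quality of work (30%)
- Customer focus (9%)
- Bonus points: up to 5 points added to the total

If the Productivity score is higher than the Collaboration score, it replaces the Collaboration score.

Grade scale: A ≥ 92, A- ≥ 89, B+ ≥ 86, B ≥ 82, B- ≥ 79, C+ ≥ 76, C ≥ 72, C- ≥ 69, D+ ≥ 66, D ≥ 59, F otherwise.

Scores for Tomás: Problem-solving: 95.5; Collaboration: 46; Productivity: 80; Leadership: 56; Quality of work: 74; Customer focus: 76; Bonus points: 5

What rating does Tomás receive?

B-

Productivity (80) > Collaboration (46), so Collaboration counts as 80.
Weighted total:
  Problem-solving 95.5 × 0.1 = 9.55
  Collaboration 80 × 0.33 = 26.4
  Productivity 80 × 0.08 = 6.4
  Leadership 56 × 0.1 = 5.6
  Quality of work 74 × 0.3 = 22.2
  Customer focus 76 × 0.09 = 6.84
Sum = 76.99
Bonus points: 76.99 + 5 = 81.99
81.99 is ≥ 79 and < 82 → B-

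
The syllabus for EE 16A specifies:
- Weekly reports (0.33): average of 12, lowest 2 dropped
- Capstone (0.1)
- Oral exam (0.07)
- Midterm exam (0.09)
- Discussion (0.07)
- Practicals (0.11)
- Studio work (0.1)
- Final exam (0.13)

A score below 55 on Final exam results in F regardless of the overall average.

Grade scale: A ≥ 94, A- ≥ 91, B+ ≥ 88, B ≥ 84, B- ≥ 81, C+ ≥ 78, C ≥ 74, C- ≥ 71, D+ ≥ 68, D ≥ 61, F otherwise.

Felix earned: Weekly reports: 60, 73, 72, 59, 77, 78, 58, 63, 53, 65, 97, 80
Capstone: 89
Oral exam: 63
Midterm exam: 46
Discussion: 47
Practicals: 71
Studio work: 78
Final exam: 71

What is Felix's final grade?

Weekly reports: drop 53, 58 → average of remaining 10 = 724/10 = 72.4
Final exam score 71 ≥ 55: minimum met.
Weighted total:
  Weekly reports 72.4 × 0.33 = 23.892
  Capstone 89 × 0.1 = 8.9
  Oral exam 63 × 0.07 = 4.41
  Midterm exam 46 × 0.09 = 4.14
  Discussion 47 × 0.07 = 3.29
  Practicals 71 × 0.11 = 7.81
  Studio work 78 × 0.1 = 7.8
  Final exam 71 × 0.13 = 9.23
Sum = 69.472
69.472 is ≥ 68 and < 71 → D+

D+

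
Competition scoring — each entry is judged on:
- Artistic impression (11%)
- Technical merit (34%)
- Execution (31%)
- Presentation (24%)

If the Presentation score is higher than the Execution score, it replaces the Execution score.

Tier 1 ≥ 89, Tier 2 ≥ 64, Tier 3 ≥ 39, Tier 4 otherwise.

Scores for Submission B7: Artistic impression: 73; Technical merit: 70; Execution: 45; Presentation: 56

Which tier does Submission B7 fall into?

Presentation (56) > Execution (45), so Execution counts as 56.
Weighted total:
  Artistic impression 73 × 0.11 = 8.03
  Technical merit 70 × 0.34 = 23.8
  Execution 56 × 0.31 = 17.36
  Presentation 56 × 0.24 = 13.44
Sum = 62.63
62.63 is ≥ 39 and < 64 → Tier 3

Tier 3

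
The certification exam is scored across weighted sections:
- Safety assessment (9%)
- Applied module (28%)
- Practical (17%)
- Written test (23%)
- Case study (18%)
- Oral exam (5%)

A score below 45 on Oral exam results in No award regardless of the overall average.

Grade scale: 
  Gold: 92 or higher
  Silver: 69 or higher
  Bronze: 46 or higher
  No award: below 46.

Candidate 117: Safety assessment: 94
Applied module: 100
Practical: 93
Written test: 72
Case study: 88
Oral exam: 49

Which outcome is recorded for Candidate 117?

Silver

Oral exam score 49 ≥ 45: minimum met.
Weighted total:
  Safety assessment 94 × 0.09 = 8.46
  Applied module 100 × 0.28 = 28
  Practical 93 × 0.17 = 15.81
  Written test 72 × 0.23 = 16.56
  Case study 88 × 0.18 = 15.84
  Oral exam 49 × 0.05 = 2.45
Sum = 87.12
87.12 is ≥ 69 and < 92 → Silver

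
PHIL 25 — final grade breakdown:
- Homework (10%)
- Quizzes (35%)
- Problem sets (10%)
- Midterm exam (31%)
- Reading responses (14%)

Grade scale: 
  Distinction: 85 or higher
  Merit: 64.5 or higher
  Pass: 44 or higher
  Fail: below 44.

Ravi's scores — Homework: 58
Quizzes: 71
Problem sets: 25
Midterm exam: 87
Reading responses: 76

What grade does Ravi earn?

Weighted total:
  Homework 58 × 0.1 = 5.8
  Quizzes 71 × 0.35 = 24.85
  Problem sets 25 × 0.1 = 2.5
  Midterm exam 87 × 0.31 = 26.97
  Reading responses 76 × 0.14 = 10.64
Sum = 70.76
70.76 is ≥ 64.5 and < 85 → Merit

Merit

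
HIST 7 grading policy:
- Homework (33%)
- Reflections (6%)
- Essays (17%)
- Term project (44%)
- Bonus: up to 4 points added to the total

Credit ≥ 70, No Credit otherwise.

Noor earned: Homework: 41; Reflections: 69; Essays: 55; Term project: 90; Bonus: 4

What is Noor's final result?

Weighted total:
  Homework 41 × 0.33 = 13.53
  Reflections 69 × 0.06 = 4.14
  Essays 55 × 0.17 = 9.35
  Term project 90 × 0.44 = 39.6
Sum = 66.62
Bonus: 66.62 + 4 = 70.62
70.62 ≥ 70 → Credit

Credit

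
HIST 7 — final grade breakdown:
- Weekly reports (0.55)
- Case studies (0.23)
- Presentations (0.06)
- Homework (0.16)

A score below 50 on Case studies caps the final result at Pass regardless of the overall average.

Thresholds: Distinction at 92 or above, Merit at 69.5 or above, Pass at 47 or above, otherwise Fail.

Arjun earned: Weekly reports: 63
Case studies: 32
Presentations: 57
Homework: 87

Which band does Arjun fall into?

Pass

Case studies score 32 < 50: minimum not met.
Weighted total:
  Weekly reports 63 × 0.55 = 34.65
  Case studies 32 × 0.23 = 7.36
  Presentations 57 × 0.06 = 3.42
  Homework 87 × 0.16 = 13.92
Sum = 59.35
59.35 would be Pass; cap at Pass applies → Pass.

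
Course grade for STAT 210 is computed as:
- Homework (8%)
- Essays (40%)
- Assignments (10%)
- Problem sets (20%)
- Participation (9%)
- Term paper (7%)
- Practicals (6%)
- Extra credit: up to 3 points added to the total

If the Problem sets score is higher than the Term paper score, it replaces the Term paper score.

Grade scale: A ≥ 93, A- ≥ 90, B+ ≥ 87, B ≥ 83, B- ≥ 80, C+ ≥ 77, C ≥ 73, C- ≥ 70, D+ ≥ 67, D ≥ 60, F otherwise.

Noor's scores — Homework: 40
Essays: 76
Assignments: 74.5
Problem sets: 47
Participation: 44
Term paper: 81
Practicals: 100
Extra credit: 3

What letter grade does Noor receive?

Problem sets (47) ≤ Term paper (81), so Term paper stays at 81.
Weighted total:
  Homework 40 × 0.08 = 3.2
  Essays 76 × 0.4 = 30.4
  Assignments 74.5 × 0.1 = 7.45
  Problem sets 47 × 0.2 = 9.4
  Participation 44 × 0.09 = 3.96
  Term paper 81 × 0.07 = 5.67
  Practicals 100 × 0.06 = 6
Sum = 66.08
Extra credit: 66.08 + 3 = 69.08
69.08 is ≥ 67 and < 70 → D+

D+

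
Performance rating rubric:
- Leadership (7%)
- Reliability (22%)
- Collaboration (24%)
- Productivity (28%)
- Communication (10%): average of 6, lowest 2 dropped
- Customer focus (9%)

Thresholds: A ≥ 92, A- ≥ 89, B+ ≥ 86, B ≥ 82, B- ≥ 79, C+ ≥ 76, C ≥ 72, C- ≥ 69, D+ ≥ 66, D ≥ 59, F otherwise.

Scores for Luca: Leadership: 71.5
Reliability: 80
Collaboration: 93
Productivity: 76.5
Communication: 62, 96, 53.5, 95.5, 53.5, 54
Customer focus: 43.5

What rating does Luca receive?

Communication: drop 53.5, 53.5 → average of remaining 4 = 307.5/4 = 76.875
Weighted total:
  Leadership 71.5 × 0.07 = 5.005
  Reliability 80 × 0.22 = 17.6
  Collaboration 93 × 0.24 = 22.32
  Productivity 76.5 × 0.28 = 21.42
  Communication 76.875 × 0.1 = 7.6875
  Customer focus 43.5 × 0.09 = 3.915
Sum = 77.9475
77.9475 is ≥ 76 and < 79 → C+

C+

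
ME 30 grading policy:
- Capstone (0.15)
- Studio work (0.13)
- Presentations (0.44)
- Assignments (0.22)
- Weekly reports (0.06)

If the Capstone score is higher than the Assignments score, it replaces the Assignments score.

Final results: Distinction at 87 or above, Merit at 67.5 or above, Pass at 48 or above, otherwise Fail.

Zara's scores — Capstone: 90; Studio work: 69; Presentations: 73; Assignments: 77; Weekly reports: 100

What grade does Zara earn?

Capstone (90) > Assignments (77), so Assignments counts as 90.
Weighted total:
  Capstone 90 × 0.15 = 13.5
  Studio work 69 × 0.13 = 8.97
  Presentations 73 × 0.44 = 32.12
  Assignments 90 × 0.22 = 19.8
  Weekly reports 100 × 0.06 = 6
Sum = 80.39
80.39 is ≥ 67.5 and < 87 → Merit

Merit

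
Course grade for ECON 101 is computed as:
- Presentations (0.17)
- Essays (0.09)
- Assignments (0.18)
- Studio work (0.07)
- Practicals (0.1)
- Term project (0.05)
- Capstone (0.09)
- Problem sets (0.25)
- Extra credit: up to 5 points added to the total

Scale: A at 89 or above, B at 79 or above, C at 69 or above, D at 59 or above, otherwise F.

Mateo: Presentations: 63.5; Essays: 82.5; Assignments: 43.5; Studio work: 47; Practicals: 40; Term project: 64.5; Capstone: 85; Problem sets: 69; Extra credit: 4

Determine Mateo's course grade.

D

Weighted total:
  Presentations 63.5 × 0.17 = 10.795
  Essays 82.5 × 0.09 = 7.425
  Assignments 43.5 × 0.18 = 7.83
  Studio work 47 × 0.07 = 3.29
  Practicals 40 × 0.1 = 4
  Term project 64.5 × 0.05 = 3.225
  Capstone 85 × 0.09 = 7.65
  Problem sets 69 × 0.25 = 17.25
Sum = 61.465
Extra credit: 61.465 + 4 = 65.465
65.465 is ≥ 59 and < 69 → D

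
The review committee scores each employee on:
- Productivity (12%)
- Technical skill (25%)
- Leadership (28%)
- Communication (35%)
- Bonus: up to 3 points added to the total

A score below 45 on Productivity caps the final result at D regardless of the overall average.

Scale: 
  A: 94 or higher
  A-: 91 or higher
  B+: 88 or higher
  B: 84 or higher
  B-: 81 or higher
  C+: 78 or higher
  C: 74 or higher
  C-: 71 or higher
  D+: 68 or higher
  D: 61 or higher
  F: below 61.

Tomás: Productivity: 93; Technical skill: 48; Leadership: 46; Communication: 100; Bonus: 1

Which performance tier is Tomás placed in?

C-

Productivity score 93 ≥ 45: minimum met.
Weighted total:
  Productivity 93 × 0.12 = 11.16
  Technical skill 48 × 0.25 = 12
  Leadership 46 × 0.28 = 12.88
  Communication 100 × 0.35 = 35
Sum = 71.04
Bonus: 71.04 + 1 = 72.04
72.04 is ≥ 71 and < 74 → C-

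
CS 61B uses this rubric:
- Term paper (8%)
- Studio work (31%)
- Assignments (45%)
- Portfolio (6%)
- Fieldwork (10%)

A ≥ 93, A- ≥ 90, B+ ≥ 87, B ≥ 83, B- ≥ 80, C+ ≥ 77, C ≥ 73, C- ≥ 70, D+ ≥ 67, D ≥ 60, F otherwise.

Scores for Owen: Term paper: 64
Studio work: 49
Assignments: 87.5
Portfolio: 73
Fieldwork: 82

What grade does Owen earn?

Weighted total:
  Term paper 64 × 0.08 = 5.12
  Studio work 49 × 0.31 = 15.19
  Assignments 87.5 × 0.45 = 39.375
  Portfolio 73 × 0.06 = 4.38
  Fieldwork 82 × 0.1 = 8.2
Sum = 72.265
72.265 is ≥ 70 and < 73 → C-

C-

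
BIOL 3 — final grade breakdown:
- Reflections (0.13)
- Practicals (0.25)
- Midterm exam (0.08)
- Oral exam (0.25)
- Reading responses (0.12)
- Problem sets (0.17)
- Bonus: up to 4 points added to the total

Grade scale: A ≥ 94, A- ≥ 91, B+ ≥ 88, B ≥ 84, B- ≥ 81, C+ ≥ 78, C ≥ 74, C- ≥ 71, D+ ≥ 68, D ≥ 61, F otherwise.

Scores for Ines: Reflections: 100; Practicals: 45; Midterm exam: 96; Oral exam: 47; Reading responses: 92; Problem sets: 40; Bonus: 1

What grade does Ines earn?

D

Weighted total:
  Reflections 100 × 0.13 = 13
  Practicals 45 × 0.25 = 11.25
  Midterm exam 96 × 0.08 = 7.68
  Oral exam 47 × 0.25 = 11.75
  Reading responses 92 × 0.12 = 11.04
  Problem sets 40 × 0.17 = 6.8
Sum = 61.52
Bonus: 61.52 + 1 = 62.52
62.52 is ≥ 61 and < 68 → D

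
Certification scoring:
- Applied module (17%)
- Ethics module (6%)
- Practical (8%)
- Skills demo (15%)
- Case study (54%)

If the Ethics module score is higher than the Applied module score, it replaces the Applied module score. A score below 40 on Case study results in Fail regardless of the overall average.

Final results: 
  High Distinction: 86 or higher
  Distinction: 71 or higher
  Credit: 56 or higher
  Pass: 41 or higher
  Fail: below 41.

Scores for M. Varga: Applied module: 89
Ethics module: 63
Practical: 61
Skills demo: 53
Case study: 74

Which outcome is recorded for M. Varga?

Distinction

Ethics module (63) ≤ Applied module (89), so Applied module stays at 89.
Case study score 74 ≥ 40: minimum met.
Weighted total:
  Applied module 89 × 0.17 = 15.13
  Ethics module 63 × 0.06 = 3.78
  Practical 61 × 0.08 = 4.88
  Skills demo 53 × 0.15 = 7.95
  Case study 74 × 0.54 = 39.96
Sum = 71.7
71.7 is ≥ 71 and < 86 → Distinction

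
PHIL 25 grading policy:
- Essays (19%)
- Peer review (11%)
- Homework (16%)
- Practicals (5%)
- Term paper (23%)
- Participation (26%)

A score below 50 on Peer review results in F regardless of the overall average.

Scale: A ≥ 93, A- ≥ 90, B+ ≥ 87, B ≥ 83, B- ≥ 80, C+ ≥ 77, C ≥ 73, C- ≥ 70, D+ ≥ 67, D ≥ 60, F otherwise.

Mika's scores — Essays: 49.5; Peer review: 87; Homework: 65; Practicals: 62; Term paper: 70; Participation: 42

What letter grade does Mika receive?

Peer review score 87 ≥ 50: minimum met.
Weighted total:
  Essays 49.5 × 0.19 = 9.405
  Peer review 87 × 0.11 = 9.57
  Homework 65 × 0.16 = 10.4
  Practicals 62 × 0.05 = 3.1
  Term paper 70 × 0.23 = 16.1
  Participation 42 × 0.26 = 10.92
Sum = 59.495
59.495 < 60 → F

F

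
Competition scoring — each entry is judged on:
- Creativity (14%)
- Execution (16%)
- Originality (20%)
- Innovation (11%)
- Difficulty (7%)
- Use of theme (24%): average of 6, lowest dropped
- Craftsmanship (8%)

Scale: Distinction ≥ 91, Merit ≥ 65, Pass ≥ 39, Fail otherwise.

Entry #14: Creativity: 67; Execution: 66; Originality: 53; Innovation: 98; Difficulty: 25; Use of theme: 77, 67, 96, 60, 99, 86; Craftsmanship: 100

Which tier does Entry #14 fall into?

Use of theme: drop 60 → average of remaining 5 = 425/5 = 85
Weighted total:
  Creativity 67 × 0.14 = 9.38
  Execution 66 × 0.16 = 10.56
  Originality 53 × 0.2 = 10.6
  Innovation 98 × 0.11 = 10.78
  Difficulty 25 × 0.07 = 1.75
  Use of theme 85 × 0.24 = 20.4
  Craftsmanship 100 × 0.08 = 8
Sum = 71.47
71.47 is ≥ 65 and < 91 → Merit

Merit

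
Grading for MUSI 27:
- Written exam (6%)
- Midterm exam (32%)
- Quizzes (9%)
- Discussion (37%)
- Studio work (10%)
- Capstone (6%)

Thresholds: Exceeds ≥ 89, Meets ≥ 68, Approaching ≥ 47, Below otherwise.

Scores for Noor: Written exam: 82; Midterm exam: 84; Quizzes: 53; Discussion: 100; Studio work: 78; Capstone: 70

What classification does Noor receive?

Weighted total:
  Written exam 82 × 0.06 = 4.92
  Midterm exam 84 × 0.32 = 26.88
  Quizzes 53 × 0.09 = 4.77
  Discussion 100 × 0.37 = 37
  Studio work 78 × 0.1 = 7.8
  Capstone 70 × 0.06 = 4.2
Sum = 85.57
85.57 is ≥ 68 and < 89 → Meets

Meets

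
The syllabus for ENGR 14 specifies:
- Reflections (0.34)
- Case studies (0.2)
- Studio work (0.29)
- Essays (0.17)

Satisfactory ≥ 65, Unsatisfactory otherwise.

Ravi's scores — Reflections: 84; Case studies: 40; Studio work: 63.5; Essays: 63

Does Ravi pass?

Weighted total:
  Reflections 84 × 0.34 = 28.56
  Case studies 40 × 0.2 = 8
  Studio work 63.5 × 0.29 = 18.415
  Essays 63 × 0.17 = 10.71
Sum = 65.685
65.685 ≥ 65 → Satisfactory

Satisfactory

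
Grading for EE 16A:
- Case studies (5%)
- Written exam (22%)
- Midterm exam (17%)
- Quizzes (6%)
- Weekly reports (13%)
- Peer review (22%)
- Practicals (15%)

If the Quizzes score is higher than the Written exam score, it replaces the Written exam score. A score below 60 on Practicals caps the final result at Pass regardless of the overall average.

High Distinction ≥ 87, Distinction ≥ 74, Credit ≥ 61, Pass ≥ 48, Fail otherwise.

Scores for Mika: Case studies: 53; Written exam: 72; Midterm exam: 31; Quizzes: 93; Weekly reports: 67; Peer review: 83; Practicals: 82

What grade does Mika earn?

Credit

Quizzes (93) > Written exam (72), so Written exam counts as 93.
Practicals score 82 ≥ 60: minimum met.
Weighted total:
  Case studies 53 × 0.05 = 2.65
  Written exam 93 × 0.22 = 20.46
  Midterm exam 31 × 0.17 = 5.27
  Quizzes 93 × 0.06 = 5.58
  Weekly reports 67 × 0.13 = 8.71
  Peer review 83 × 0.22 = 18.26
  Practicals 82 × 0.15 = 12.3
Sum = 73.23
73.23 is ≥ 61 and < 74 → Credit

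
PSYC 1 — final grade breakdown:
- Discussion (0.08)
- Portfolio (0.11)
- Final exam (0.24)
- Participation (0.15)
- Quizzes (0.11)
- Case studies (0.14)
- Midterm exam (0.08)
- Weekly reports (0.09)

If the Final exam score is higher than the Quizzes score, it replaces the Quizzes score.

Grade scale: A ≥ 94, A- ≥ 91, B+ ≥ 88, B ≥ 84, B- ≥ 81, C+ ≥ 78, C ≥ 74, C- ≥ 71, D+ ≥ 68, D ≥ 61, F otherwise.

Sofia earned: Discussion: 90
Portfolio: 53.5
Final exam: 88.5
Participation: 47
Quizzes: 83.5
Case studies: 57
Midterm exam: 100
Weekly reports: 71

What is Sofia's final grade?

Final exam (88.5) > Quizzes (83.5), so Quizzes counts as 88.5.
Weighted total:
  Discussion 90 × 0.08 = 7.2
  Portfolio 53.5 × 0.11 = 5.885
  Final exam 88.5 × 0.24 = 21.24
  Participation 47 × 0.15 = 7.05
  Quizzes 88.5 × 0.11 = 9.735
  Case studies 57 × 0.14 = 7.98
  Midterm exam 100 × 0.08 = 8
  Weekly reports 71 × 0.09 = 6.39
Sum = 73.48
73.48 is ≥ 71 and < 74 → C-

C-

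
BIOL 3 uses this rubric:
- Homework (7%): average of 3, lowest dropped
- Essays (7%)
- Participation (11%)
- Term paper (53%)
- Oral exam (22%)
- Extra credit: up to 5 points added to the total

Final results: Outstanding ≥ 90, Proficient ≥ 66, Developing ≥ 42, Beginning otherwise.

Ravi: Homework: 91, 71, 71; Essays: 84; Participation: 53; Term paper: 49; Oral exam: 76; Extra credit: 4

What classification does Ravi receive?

Homework: drop 71 → average of remaining 2 = 162/2 = 81
Weighted total:
  Homework 81 × 0.07 = 5.67
  Essays 84 × 0.07 = 5.88
  Participation 53 × 0.11 = 5.83
  Term paper 49 × 0.53 = 25.97
  Oral exam 76 × 0.22 = 16.72
Sum = 60.07
Extra credit: 60.07 + 4 = 64.07
64.07 is ≥ 42 and < 66 → Developing

Developing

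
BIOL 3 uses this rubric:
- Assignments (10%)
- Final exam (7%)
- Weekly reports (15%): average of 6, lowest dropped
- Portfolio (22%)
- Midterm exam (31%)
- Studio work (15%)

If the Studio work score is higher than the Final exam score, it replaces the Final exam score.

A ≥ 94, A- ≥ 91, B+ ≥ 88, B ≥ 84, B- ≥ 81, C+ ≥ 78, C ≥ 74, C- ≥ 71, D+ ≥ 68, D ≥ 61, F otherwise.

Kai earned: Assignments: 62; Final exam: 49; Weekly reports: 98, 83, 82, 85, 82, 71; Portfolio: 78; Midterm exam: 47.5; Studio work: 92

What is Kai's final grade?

Weekly reports: drop 71 → average of remaining 5 = 430/5 = 86
Studio work (92) > Final exam (49), so Final exam counts as 92.
Weighted total:
  Assignments 62 × 0.1 = 6.2
  Final exam 92 × 0.07 = 6.44
  Weekly reports 86 × 0.15 = 12.9
  Portfolio 78 × 0.22 = 17.16
  Midterm exam 47.5 × 0.31 = 14.725
  Studio work 92 × 0.15 = 13.8
Sum = 71.225
71.225 is ≥ 71 and < 74 → C-

C-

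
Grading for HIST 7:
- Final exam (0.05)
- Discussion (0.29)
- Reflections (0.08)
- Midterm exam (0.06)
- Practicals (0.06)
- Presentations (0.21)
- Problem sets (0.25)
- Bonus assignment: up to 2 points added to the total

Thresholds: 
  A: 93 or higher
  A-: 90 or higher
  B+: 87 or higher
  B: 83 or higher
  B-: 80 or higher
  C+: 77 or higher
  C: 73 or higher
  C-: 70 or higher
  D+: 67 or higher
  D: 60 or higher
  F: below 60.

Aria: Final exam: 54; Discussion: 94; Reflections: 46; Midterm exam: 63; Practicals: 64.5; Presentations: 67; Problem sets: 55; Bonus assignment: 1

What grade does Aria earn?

Weighted total:
  Final exam 54 × 0.05 = 2.7
  Discussion 94 × 0.29 = 27.26
  Reflections 46 × 0.08 = 3.68
  Midterm exam 63 × 0.06 = 3.78
  Practicals 64.5 × 0.06 = 3.87
  Presentations 67 × 0.21 = 14.07
  Problem sets 55 × 0.25 = 13.75
Sum = 69.11
Bonus assignment: 69.11 + 1 = 70.11
70.11 is ≥ 70 and < 73 → C-

C-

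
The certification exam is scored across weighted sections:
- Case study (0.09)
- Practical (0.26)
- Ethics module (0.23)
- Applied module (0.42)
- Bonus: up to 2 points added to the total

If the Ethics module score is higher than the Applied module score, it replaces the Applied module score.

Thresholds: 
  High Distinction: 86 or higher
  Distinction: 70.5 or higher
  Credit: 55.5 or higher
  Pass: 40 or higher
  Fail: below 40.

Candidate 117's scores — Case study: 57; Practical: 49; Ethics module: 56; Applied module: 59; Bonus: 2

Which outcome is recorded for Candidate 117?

Credit

Ethics module (56) ≤ Applied module (59), so Applied module stays at 59.
Weighted total:
  Case study 57 × 0.09 = 5.13
  Practical 49 × 0.26 = 12.74
  Ethics module 56 × 0.23 = 12.88
  Applied module 59 × 0.42 = 24.78
Sum = 55.53
Bonus: 55.53 + 2 = 57.53
57.53 is ≥ 55.5 and < 70.5 → Credit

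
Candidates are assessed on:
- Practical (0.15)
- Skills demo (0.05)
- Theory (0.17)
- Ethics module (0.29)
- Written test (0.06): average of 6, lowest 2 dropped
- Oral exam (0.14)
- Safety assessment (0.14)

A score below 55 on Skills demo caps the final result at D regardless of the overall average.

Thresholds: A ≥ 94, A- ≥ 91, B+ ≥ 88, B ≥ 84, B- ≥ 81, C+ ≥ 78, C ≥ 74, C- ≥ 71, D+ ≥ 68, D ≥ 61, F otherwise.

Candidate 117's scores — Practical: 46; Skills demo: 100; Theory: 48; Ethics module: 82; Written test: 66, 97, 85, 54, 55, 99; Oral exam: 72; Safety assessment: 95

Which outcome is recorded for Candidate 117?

C-

Written test: drop 54, 55 → average of remaining 4 = 347/4 = 86.75
Skills demo score 100 ≥ 55: minimum met.
Weighted total:
  Practical 46 × 0.15 = 6.9
  Skills demo 100 × 0.05 = 5
  Theory 48 × 0.17 = 8.16
  Ethics module 82 × 0.29 = 23.78
  Written test 86.75 × 0.06 = 5.205
  Oral exam 72 × 0.14 = 10.08
  Safety assessment 95 × 0.14 = 13.3
Sum = 72.425
72.425 is ≥ 71 and < 74 → C-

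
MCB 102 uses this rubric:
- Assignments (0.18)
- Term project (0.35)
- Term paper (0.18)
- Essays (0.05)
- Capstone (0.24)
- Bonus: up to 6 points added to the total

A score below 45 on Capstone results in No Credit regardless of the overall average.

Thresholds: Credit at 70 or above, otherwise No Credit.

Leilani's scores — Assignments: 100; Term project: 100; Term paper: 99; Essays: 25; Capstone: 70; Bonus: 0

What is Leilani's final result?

Capstone score 70 ≥ 45: minimum met.
Weighted total:
  Assignments 100 × 0.18 = 18
  Term project 100 × 0.35 = 35
  Term paper 99 × 0.18 = 17.82
  Essays 25 × 0.05 = 1.25
  Capstone 70 × 0.24 = 16.8
Sum = 88.87
Bonus: 88.87 + 0 = 88.87
88.87 ≥ 70 → Credit

Credit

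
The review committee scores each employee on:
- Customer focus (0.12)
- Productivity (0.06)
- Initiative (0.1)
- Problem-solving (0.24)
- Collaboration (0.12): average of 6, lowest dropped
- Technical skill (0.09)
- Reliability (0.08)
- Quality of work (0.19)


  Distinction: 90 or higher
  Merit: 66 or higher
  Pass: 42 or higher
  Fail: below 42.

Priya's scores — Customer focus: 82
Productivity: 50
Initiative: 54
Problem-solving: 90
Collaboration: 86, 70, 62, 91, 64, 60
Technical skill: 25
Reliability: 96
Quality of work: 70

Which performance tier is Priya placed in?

Merit

Collaboration: drop 60 → average of remaining 5 = 373/5 = 74.6
Weighted total:
  Customer focus 82 × 0.12 = 9.84
  Productivity 50 × 0.06 = 3
  Initiative 54 × 0.1 = 5.4
  Problem-solving 90 × 0.24 = 21.6
  Collaboration 74.6 × 0.12 = 8.952
  Technical skill 25 × 0.09 = 2.25
  Reliability 96 × 0.08 = 7.68
  Quality of work 70 × 0.19 = 13.3
Sum = 72.022
72.022 is ≥ 66 and < 90 → Merit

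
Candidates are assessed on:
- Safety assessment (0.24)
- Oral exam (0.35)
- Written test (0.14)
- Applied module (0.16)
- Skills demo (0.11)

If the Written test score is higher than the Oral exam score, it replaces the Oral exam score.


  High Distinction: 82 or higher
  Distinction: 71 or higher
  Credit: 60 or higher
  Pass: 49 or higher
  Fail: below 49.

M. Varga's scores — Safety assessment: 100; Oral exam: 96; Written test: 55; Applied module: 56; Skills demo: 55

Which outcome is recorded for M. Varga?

Written test (55) ≤ Oral exam (96), so Oral exam stays at 96.
Weighted total:
  Safety assessment 100 × 0.24 = 24
  Oral exam 96 × 0.35 = 33.6
  Written test 55 × 0.14 = 7.7
  Applied module 56 × 0.16 = 8.96
  Skills demo 55 × 0.11 = 6.05
Sum = 80.31
80.31 is ≥ 71 and < 82 → Distinction

Distinction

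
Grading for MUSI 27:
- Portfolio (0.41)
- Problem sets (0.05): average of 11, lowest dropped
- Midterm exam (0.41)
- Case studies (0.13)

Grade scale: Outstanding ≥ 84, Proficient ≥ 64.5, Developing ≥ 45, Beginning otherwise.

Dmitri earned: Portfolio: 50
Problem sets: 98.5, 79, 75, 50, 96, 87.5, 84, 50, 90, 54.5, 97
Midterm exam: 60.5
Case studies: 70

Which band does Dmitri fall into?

Problem sets: drop 50 → average of remaining 10 = 811.5/10 = 81.15
Weighted total:
  Portfolio 50 × 0.41 = 20.5
  Problem sets 81.15 × 0.05 = 4.0575
  Midterm exam 60.5 × 0.41 = 24.805
  Case studies 70 × 0.13 = 9.1
Sum = 58.4625
58.4625 is ≥ 45 and < 64.5 → Developing

Developing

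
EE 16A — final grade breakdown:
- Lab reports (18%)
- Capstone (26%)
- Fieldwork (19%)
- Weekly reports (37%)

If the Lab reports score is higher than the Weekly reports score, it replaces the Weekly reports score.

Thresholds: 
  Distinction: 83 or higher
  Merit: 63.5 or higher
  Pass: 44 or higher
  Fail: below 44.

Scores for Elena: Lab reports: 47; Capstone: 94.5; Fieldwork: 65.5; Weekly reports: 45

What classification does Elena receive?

Pass

Lab reports (47) > Weekly reports (45), so Weekly reports counts as 47.
Weighted total:
  Lab reports 47 × 0.18 = 8.46
  Capstone 94.5 × 0.26 = 24.57
  Fieldwork 65.5 × 0.19 = 12.445
  Weekly reports 47 × 0.37 = 17.39
Sum = 62.865
62.865 is ≥ 44 and < 63.5 → Pass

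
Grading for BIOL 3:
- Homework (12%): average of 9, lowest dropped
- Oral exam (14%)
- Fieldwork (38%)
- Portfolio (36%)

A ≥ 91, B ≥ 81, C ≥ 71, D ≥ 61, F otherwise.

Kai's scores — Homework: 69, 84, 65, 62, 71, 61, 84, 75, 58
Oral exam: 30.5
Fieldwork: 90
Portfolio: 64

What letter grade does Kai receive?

D

Homework: drop 58 → average of remaining 8 = 571/8 = 71.375
Weighted total:
  Homework 71.375 × 0.12 = 8.565
  Oral exam 30.5 × 0.14 = 4.27
  Fieldwork 90 × 0.38 = 34.2
  Portfolio 64 × 0.36 = 23.04
Sum = 70.075
70.075 is ≥ 61 and < 71 → D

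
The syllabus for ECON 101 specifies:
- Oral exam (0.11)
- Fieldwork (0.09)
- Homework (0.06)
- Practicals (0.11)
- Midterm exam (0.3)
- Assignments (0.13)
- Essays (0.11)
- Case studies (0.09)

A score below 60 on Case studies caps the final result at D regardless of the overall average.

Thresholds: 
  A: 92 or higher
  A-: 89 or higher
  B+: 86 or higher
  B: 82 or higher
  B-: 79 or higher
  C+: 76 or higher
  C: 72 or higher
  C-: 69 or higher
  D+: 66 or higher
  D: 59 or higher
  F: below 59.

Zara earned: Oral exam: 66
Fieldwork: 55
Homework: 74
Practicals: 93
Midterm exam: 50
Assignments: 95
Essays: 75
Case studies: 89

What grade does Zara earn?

C-

Case studies score 89 ≥ 60: minimum met.
Weighted total:
  Oral exam 66 × 0.11 = 7.26
  Fieldwork 55 × 0.09 = 4.95
  Homework 74 × 0.06 = 4.44
  Practicals 93 × 0.11 = 10.23
  Midterm exam 50 × 0.3 = 15
  Assignments 95 × 0.13 = 12.35
  Essays 75 × 0.11 = 8.25
  Case studies 89 × 0.09 = 8.01
Sum = 70.49
70.49 is ≥ 69 and < 72 → C-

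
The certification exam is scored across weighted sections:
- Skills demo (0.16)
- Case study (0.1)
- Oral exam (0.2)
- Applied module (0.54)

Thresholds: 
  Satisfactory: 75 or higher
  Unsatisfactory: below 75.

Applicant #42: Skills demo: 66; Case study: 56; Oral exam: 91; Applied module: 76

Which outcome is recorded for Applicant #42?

Satisfactory

Weighted total:
  Skills demo 66 × 0.16 = 10.56
  Case study 56 × 0.1 = 5.6
  Oral exam 91 × 0.2 = 18.2
  Applied module 76 × 0.54 = 41.04
Sum = 75.4
75.4 ≥ 75 → Satisfactory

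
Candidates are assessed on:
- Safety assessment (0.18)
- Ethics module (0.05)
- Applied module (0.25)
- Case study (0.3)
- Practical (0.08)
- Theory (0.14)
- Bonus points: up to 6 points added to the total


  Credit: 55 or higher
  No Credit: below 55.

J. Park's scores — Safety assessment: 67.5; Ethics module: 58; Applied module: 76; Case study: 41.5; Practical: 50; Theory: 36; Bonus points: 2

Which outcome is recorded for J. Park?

Weighted total:
  Safety assessment 67.5 × 0.18 = 12.15
  Ethics module 58 × 0.05 = 2.9
  Applied module 76 × 0.25 = 19
  Case study 41.5 × 0.3 = 12.45
  Practical 50 × 0.08 = 4
  Theory 36 × 0.14 = 5.04
Sum = 55.54
Bonus points: 55.54 + 2 = 57.54
57.54 ≥ 55 → Credit

Credit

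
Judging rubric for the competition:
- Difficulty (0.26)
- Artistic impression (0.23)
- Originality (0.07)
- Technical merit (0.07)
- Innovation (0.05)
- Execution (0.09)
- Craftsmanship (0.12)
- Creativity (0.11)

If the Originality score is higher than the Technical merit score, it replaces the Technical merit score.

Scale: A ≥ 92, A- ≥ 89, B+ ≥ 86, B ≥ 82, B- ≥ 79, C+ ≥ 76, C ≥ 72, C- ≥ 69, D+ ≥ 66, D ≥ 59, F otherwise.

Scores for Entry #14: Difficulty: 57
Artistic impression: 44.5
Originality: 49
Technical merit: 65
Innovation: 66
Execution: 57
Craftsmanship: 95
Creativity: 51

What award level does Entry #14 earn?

Originality (49) ≤ Technical merit (65), so Technical merit stays at 65.
Weighted total:
  Difficulty 57 × 0.26 = 14.82
  Artistic impression 44.5 × 0.23 = 10.235
  Originality 49 × 0.07 = 3.43
  Technical merit 65 × 0.07 = 4.55
  Innovation 66 × 0.05 = 3.3
  Execution 57 × 0.09 = 5.13
  Craftsmanship 95 × 0.12 = 11.4
  Creativity 51 × 0.11 = 5.61
Sum = 58.475
58.475 < 59 → F

F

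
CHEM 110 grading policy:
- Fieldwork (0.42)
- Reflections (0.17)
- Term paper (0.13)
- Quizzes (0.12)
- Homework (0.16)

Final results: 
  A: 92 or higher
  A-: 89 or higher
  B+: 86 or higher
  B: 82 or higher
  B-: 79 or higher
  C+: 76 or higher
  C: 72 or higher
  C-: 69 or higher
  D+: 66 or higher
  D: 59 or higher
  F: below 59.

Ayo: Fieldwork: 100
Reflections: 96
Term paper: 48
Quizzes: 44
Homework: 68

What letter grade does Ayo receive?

Weighted total:
  Fieldwork 100 × 0.42 = 42
  Reflections 96 × 0.17 = 16.32
  Term paper 48 × 0.13 = 6.24
  Quizzes 44 × 0.12 = 5.28
  Homework 68 × 0.16 = 10.88
Sum = 80.72
80.72 is ≥ 79 and < 82 → B-

B-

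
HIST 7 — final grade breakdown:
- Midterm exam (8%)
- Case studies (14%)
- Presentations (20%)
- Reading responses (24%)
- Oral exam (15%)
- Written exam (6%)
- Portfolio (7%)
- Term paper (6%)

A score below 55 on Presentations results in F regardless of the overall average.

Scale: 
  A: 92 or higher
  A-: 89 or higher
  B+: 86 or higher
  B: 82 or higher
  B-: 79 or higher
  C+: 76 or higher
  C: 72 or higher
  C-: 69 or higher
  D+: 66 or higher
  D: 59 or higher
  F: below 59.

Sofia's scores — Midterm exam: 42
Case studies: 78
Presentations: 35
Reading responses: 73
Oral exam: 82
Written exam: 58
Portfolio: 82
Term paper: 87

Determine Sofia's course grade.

F

Presentations score 35 < 55: minimum not met.
Weighted total:
  Midterm exam 42 × 0.08 = 3.36
  Case studies 78 × 0.14 = 10.92
  Presentations 35 × 0.2 = 7
  Reading responses 73 × 0.24 = 17.52
  Oral exam 82 × 0.15 = 12.3
  Written exam 58 × 0.06 = 3.48
  Portfolio 82 × 0.07 = 5.74
  Term paper 87 × 0.06 = 5.22
Sum = 65.54
Because the Presentations minimum was not met, the result is F.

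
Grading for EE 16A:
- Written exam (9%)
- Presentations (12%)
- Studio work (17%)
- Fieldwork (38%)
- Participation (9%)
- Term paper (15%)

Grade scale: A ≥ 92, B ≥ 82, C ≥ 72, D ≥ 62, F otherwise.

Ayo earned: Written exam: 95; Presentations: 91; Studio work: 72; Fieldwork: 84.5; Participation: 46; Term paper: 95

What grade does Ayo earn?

B

Weighted total:
  Written exam 95 × 0.09 = 8.55
  Presentations 91 × 0.12 = 10.92
  Studio work 72 × 0.17 = 12.24
  Fieldwork 84.5 × 0.38 = 32.11
  Participation 46 × 0.09 = 4.14
  Term paper 95 × 0.15 = 14.25
Sum = 82.21
82.21 is ≥ 82 and < 92 → B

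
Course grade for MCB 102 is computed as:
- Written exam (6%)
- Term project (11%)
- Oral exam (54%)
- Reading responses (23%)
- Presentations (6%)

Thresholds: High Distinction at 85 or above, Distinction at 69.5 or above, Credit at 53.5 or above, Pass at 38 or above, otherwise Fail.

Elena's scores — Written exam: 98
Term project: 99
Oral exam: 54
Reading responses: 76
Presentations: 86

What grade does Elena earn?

Credit

Weighted total:
  Written exam 98 × 0.06 = 5.88
  Term project 99 × 0.11 = 10.89
  Oral exam 54 × 0.54 = 29.16
  Reading responses 76 × 0.23 = 17.48
  Presentations 86 × 0.06 = 5.16
Sum = 68.57
68.57 is ≥ 53.5 and < 69.5 → Credit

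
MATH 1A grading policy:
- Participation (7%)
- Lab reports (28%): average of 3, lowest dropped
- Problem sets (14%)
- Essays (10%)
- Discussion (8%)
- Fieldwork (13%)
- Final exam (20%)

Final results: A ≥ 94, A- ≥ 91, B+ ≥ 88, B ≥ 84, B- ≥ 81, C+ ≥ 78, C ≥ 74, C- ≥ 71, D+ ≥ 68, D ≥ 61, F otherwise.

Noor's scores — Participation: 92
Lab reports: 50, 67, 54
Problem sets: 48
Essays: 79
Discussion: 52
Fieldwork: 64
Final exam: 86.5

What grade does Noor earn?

Lab reports: drop 50 → average of remaining 2 = 121/2 = 60.5
Weighted total:
  Participation 92 × 0.07 = 6.44
  Lab reports 60.5 × 0.28 = 16.94
  Problem sets 48 × 0.14 = 6.72
  Essays 79 × 0.1 = 7.9
  Discussion 52 × 0.08 = 4.16
  Fieldwork 64 × 0.13 = 8.32
  Final exam 86.5 × 0.2 = 17.3
Sum = 67.78
67.78 is ≥ 61 and < 68 → D

D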